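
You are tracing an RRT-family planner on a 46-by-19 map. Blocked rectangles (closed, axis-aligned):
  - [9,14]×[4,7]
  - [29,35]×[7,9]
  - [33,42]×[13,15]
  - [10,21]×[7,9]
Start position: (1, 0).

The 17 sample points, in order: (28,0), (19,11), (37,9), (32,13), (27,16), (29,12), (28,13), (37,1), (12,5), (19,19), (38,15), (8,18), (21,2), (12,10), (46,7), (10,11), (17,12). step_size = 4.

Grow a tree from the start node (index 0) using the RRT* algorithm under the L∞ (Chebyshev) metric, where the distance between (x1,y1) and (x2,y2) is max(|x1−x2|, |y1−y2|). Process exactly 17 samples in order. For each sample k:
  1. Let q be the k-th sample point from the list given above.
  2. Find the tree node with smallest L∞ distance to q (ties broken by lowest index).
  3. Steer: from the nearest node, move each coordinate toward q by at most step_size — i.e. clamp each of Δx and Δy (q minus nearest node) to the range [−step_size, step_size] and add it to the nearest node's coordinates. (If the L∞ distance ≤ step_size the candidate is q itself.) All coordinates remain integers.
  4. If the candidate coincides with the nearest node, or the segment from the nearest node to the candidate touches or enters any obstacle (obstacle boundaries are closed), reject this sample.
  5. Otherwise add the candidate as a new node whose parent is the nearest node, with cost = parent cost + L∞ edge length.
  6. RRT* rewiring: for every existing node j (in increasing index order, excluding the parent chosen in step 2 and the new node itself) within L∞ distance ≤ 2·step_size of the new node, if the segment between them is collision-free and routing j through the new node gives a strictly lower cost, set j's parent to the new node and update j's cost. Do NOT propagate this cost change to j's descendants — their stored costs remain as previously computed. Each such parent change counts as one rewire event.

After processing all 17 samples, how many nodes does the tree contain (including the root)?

Node count: 6

1. q=(28,0) nearest=0 d=27 new=(5,0) → add node 1 parent=0 cost=4
2. q=(19,11) nearest=1 d=14 new=(9,4) → blocked by [9,14]×[4,7], reject
3. q=(37,9) nearest=1 d=32 new=(9,4) → blocked by [9,14]×[4,7], reject
4. q=(32,13) nearest=1 d=27 new=(9,4) → blocked by [9,14]×[4,7], reject
5. q=(27,16) nearest=1 d=22 new=(9,4) → blocked by [9,14]×[4,7], reject
6. q=(29,12) nearest=1 d=24 new=(9,4) → blocked by [9,14]×[4,7], reject
7. q=(28,13) nearest=1 d=23 new=(9,4) → blocked by [9,14]×[4,7], reject
8. q=(37,1) nearest=1 d=32 new=(9,1) → add node 2 parent=1 cost=8
9. q=(12,5) nearest=2 d=4 new=(12,5) → blocked by [9,14]×[4,7], reject
10. q=(19,19) nearest=2 d=18 new=(13,5) → blocked by [9,14]×[4,7], reject
11. q=(38,15) nearest=2 d=29 new=(13,5) → blocked by [9,14]×[4,7], reject
12. q=(8,18) nearest=2 d=17 new=(8,5) → add node 3 parent=2 cost=12
13. q=(21,2) nearest=2 d=12 new=(13,2) → add node 4 parent=2 cost=12
14. q=(12,10) nearest=3 d=5 new=(12,9) → blocked by [9,14]×[4,7], reject
15. q=(46,7) nearest=4 d=33 new=(17,6) → add node 5 parent=4 cost=16
16. q=(10,11) nearest=3 d=6 new=(10,9) → blocked by [9,14]×[4,7], reject
17. q=(17,12) nearest=5 d=6 new=(17,10) → blocked by [10,21]×[7,9], reject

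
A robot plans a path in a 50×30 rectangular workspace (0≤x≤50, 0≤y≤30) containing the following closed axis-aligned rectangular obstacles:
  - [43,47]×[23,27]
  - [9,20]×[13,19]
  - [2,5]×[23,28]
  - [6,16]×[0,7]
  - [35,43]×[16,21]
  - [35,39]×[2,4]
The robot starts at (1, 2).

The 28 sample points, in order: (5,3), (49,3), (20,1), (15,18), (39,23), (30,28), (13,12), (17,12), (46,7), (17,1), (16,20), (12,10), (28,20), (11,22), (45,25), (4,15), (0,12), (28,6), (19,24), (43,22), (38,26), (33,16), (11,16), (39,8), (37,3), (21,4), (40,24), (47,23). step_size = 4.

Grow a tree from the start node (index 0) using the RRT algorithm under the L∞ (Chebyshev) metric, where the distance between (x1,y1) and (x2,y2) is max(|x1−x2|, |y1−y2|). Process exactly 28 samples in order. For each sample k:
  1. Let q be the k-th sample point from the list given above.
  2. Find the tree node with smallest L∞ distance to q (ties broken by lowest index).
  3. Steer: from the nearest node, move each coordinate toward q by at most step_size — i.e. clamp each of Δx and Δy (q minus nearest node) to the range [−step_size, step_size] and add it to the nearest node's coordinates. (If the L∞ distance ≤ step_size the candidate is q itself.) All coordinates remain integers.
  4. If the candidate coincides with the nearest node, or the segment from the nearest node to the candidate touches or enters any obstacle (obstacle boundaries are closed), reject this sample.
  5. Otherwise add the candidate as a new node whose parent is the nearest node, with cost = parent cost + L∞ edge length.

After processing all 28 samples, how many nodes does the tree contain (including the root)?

1. q=(5,3) nearest=0 d=4 new=(5,3) → add node 1 parent=0 cost=4
2. q=(49,3) nearest=1 d=44 new=(9,3) → blocked by [6,16]×[0,7], reject
3. q=(20,1) nearest=1 d=15 new=(9,1) → blocked by [6,16]×[0,7], reject
4. q=(15,18) nearest=1 d=15 new=(9,7) → blocked by [6,16]×[0,7], reject
5. q=(39,23) nearest=1 d=34 new=(9,7) → blocked by [6,16]×[0,7], reject
6. q=(30,28) nearest=1 d=25 new=(9,7) → blocked by [6,16]×[0,7], reject
7. q=(13,12) nearest=1 d=9 new=(9,7) → blocked by [6,16]×[0,7], reject
8. q=(17,12) nearest=1 d=12 new=(9,7) → blocked by [6,16]×[0,7], reject
9. q=(46,7) nearest=1 d=41 new=(9,7) → blocked by [6,16]×[0,7], reject
10. q=(17,1) nearest=1 d=12 new=(9,1) → blocked by [6,16]×[0,7], reject
11. q=(16,20) nearest=1 d=17 new=(9,7) → blocked by [6,16]×[0,7], reject
12. q=(12,10) nearest=1 d=7 new=(9,7) → blocked by [6,16]×[0,7], reject
13. q=(28,20) nearest=1 d=23 new=(9,7) → blocked by [6,16]×[0,7], reject
14. q=(11,22) nearest=1 d=19 new=(9,7) → blocked by [6,16]×[0,7], reject
15. q=(45,25) nearest=1 d=40 new=(9,7) → blocked by [6,16]×[0,7], reject
16. q=(4,15) nearest=1 d=12 new=(4,7) → add node 2 parent=1 cost=8
17. q=(0,12) nearest=2 d=5 new=(0,11) → add node 3 parent=2 cost=12
18. q=(28,6) nearest=1 d=23 new=(9,6) → blocked by [6,16]×[0,7], reject
19. q=(19,24) nearest=2 d=17 new=(8,11) → add node 4 parent=2 cost=12
20. q=(43,22) nearest=4 d=35 new=(12,15) → blocked by [9,20]×[13,19], reject
21. q=(38,26) nearest=4 d=30 new=(12,15) → blocked by [9,20]×[13,19], reject
22. q=(33,16) nearest=4 d=25 new=(12,15) → blocked by [9,20]×[13,19], reject
23. q=(11,16) nearest=4 d=5 new=(11,15) → blocked by [9,20]×[13,19], reject
24. q=(39,8) nearest=4 d=31 new=(12,8) → add node 5 parent=4 cost=16
25. q=(37,3) nearest=5 d=25 new=(16,4) → blocked by [6,16]×[0,7], reject
26. q=(21,4) nearest=5 d=9 new=(16,4) → blocked by [6,16]×[0,7], reject
27. q=(40,24) nearest=5 d=28 new=(16,12) → add node 6 parent=5 cost=20
28. q=(47,23) nearest=6 d=31 new=(20,16) → blocked by [9,20]×[13,19], reject

Node count: 7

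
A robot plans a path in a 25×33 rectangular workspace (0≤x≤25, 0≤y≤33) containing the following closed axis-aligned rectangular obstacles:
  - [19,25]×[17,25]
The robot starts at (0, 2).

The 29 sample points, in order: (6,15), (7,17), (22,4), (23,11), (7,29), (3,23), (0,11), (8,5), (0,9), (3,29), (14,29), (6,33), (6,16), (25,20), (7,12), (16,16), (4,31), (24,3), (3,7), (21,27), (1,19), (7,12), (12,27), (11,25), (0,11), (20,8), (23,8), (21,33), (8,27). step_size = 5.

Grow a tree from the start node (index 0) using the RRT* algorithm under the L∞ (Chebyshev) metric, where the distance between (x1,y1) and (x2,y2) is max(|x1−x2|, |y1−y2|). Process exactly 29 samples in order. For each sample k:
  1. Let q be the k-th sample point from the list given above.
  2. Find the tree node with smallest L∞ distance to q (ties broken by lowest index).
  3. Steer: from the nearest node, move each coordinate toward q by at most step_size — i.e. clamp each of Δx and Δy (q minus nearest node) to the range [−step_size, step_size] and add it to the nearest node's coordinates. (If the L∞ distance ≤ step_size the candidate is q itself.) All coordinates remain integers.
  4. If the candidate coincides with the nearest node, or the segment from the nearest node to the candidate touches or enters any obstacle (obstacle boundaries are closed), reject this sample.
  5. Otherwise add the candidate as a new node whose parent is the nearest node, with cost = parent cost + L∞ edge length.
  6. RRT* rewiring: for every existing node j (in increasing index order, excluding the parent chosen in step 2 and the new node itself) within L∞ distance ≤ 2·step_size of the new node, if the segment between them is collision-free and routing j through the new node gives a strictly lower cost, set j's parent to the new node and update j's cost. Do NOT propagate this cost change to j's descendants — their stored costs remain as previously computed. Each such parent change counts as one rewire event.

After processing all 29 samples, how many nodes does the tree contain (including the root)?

1. q=(6,15) nearest=0 d=13 new=(5,7) → add node 1 parent=0 cost=5
2. q=(7,17) nearest=1 d=10 new=(7,12) → add node 2 parent=1 cost=10
3. q=(22,4) nearest=2 d=15 new=(12,7) → add node 3 parent=2 cost=15
4. q=(23,11) nearest=3 d=11 new=(17,11) → add node 4 parent=3 cost=20
5. q=(7,29) nearest=2 d=17 new=(7,17) → add node 5 parent=2 cost=15
6. q=(3,23) nearest=5 d=6 new=(3,22) → add node 6 parent=5 cost=20
7. q=(0,11) nearest=1 d=5 new=(0,11) → add node 7 parent=1 cost=10
8. q=(8,5) nearest=1 d=3 new=(8,5) → add node 8 parent=1 cost=8; rewire 3→8 (12<15); rewire 4→8 (17<20)
9. q=(0,9) nearest=7 d=2 new=(0,9) → add node 9 parent=7 cost=12
10. q=(3,29) nearest=6 d=7 new=(3,27) → add node 10 parent=6 cost=25
11. q=(14,29) nearest=6 d=11 new=(8,27) → add node 11 parent=6 cost=25
12. q=(6,33) nearest=10 d=6 new=(6,32) → add node 12 parent=10 cost=30
13. q=(6,16) nearest=5 d=1 new=(6,16) → add node 13 parent=5 cost=16
14. q=(25,20) nearest=4 d=9 new=(22,16) → add node 14 parent=4 cost=22
15. q=(7,12) nearest=2 d=0 → coincident, reject
16. q=(16,16) nearest=4 d=5 new=(16,16) → add node 15 parent=4 cost=22
17. q=(4,31) nearest=12 d=2 new=(4,31) → add node 16 parent=12 cost=32
18. q=(24,3) nearest=4 d=8 new=(22,6) → add node 17 parent=4 cost=22
19. q=(3,7) nearest=1 d=2 new=(3,7) → add node 18 parent=1 cost=7; rewire 9→18 (10<12)
20. q=(21,27) nearest=14 d=11 new=(21,21) → blocked by [19,25]×[17,25], reject
21. q=(1,19) nearest=6 d=3 new=(1,19) → add node 19 parent=6 cost=23
22. q=(7,12) nearest=2 d=0 → coincident, reject
23. q=(12,27) nearest=11 d=4 new=(12,27) → add node 20 parent=11 cost=29
24. q=(11,25) nearest=20 d=2 new=(11,25) → add node 21 parent=20 cost=31
25. q=(0,11) nearest=7 d=0 → coincident, reject
26. q=(20,8) nearest=17 d=2 new=(20,8) → add node 22 parent=17 cost=24
27. q=(23,8) nearest=17 d=2 new=(23,8) → add node 23 parent=17 cost=24
28. q=(21,33) nearest=20 d=9 new=(17,32) → add node 24 parent=20 cost=34
29. q=(8,27) nearest=11 d=0 → coincident, reject

Node count: 25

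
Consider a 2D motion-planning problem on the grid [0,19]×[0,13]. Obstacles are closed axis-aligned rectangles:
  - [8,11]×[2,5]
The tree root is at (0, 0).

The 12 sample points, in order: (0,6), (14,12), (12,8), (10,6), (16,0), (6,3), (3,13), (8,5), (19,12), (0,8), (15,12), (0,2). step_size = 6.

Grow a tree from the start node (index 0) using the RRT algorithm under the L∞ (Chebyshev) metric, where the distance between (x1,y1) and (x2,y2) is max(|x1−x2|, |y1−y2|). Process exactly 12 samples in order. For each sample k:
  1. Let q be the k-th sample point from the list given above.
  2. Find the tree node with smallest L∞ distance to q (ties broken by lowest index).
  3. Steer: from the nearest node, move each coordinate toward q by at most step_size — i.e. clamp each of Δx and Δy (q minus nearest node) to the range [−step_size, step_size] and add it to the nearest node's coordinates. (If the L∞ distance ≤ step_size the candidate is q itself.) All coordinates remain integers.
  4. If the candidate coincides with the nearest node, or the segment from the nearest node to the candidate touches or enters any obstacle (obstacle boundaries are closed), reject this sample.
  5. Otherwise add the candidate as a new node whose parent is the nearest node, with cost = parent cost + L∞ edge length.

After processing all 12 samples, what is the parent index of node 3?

Parent of node 3: 2

1. q=(0,6) nearest=0 d=6 new=(0,6) → add node 1 parent=0 cost=6
2. q=(14,12) nearest=0 d=14 new=(6,6) → add node 2 parent=0 cost=6
3. q=(12,8) nearest=2 d=6 new=(12,8) → add node 3 parent=2 cost=12
4. q=(10,6) nearest=3 d=2 new=(10,6) → add node 4 parent=3 cost=14
5. q=(16,0) nearest=4 d=6 new=(16,0) → blocked by [8,11]×[2,5], reject
6. q=(6,3) nearest=2 d=3 new=(6,3) → add node 5 parent=2 cost=9
7. q=(3,13) nearest=1 d=7 new=(3,12) → add node 6 parent=1 cost=12
8. q=(8,5) nearest=2 d=2 new=(8,5) → blocked by [8,11]×[2,5], reject
9. q=(19,12) nearest=3 d=7 new=(18,12) → add node 7 parent=3 cost=18
10. q=(0,8) nearest=1 d=2 new=(0,8) → add node 8 parent=1 cost=8
11. q=(15,12) nearest=7 d=3 new=(15,12) → add node 9 parent=7 cost=21
12. q=(0,2) nearest=0 d=2 new=(0,2) → add node 10 parent=0 cost=2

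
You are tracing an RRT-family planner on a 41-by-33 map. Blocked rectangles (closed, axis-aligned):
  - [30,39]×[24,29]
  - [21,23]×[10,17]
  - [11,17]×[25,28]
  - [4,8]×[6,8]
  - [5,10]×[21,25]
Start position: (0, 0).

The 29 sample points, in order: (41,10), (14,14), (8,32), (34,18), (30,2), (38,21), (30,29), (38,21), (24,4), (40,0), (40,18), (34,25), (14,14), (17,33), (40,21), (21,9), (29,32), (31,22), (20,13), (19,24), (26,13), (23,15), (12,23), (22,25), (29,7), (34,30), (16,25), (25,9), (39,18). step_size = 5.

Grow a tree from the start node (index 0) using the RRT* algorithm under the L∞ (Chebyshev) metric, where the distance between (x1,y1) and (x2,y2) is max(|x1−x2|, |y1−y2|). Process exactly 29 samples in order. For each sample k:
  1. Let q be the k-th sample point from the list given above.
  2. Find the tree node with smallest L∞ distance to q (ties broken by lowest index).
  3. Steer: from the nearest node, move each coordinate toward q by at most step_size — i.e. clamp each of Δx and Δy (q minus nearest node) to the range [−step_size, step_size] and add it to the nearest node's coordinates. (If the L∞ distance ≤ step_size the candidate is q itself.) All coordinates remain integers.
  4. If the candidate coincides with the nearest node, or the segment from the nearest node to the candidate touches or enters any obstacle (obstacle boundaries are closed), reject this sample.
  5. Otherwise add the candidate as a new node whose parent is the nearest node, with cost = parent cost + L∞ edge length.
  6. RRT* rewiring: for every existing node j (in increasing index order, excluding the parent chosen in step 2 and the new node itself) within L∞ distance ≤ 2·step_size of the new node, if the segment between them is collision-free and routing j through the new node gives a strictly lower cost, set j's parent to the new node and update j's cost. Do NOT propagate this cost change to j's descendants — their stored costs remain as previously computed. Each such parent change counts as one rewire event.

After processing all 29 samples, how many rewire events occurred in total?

Rewire events: 1

1. q=(41,10) nearest=0 d=41 new=(5,5) → add node 1 parent=0 cost=5
2. q=(14,14) nearest=1 d=9 new=(10,10) → blocked by [4,8]×[6,8], reject
3. q=(8,32) nearest=1 d=27 new=(8,10) → blocked by [4,8]×[6,8], reject
4. q=(34,18) nearest=1 d=29 new=(10,10) → blocked by [4,8]×[6,8], reject
5. q=(30,2) nearest=1 d=25 new=(10,2) → add node 2 parent=1 cost=10
6. q=(38,21) nearest=2 d=28 new=(15,7) → add node 3 parent=2 cost=15
7. q=(30,29) nearest=3 d=22 new=(20,12) → add node 4 parent=3 cost=20
8. q=(38,21) nearest=4 d=18 new=(25,17) → blocked by [21,23]×[10,17], reject
9. q=(24,4) nearest=4 d=8 new=(24,7) → blocked by [21,23]×[10,17], reject
10. q=(40,0) nearest=4 d=20 new=(25,7) → blocked by [21,23]×[10,17], reject
11. q=(40,18) nearest=4 d=20 new=(25,17) → blocked by [21,23]×[10,17], reject
12. q=(34,25) nearest=4 d=14 new=(25,17) → blocked by [21,23]×[10,17], reject
13. q=(14,14) nearest=4 d=6 new=(15,14) → add node 5 parent=4 cost=25
14. q=(17,33) nearest=5 d=19 new=(17,19) → add node 6 parent=5 cost=30
15. q=(40,21) nearest=4 d=20 new=(25,17) → blocked by [21,23]×[10,17], reject
16. q=(21,9) nearest=4 d=3 new=(21,9) → add node 7 parent=4 cost=23
17. q=(29,32) nearest=6 d=13 new=(22,24) → add node 8 parent=6 cost=35
18. q=(31,22) nearest=8 d=9 new=(27,22) → add node 9 parent=8 cost=40
19. q=(20,13) nearest=4 d=1 new=(20,13) → add node 10 parent=4 cost=21; rewire 6→10 (27<30)
20. q=(19,24) nearest=8 d=3 new=(19,24) → add node 11 parent=8 cost=38
21. q=(26,13) nearest=7 d=5 new=(26,13) → blocked by [21,23]×[10,17], reject
22. q=(23,15) nearest=4 d=3 new=(23,15) → blocked by [21,23]×[10,17], reject
23. q=(12,23) nearest=6 d=5 new=(12,23) → add node 12 parent=6 cost=32
24. q=(22,25) nearest=8 d=1 new=(22,25) → add node 13 parent=8 cost=36
25. q=(29,7) nearest=7 d=8 new=(26,7) → add node 14 parent=7 cost=28
26. q=(34,30) nearest=9 d=8 new=(32,27) → blocked by [30,39]×[24,29], reject
27. q=(16,25) nearest=11 d=3 new=(16,25) → blocked by [11,17]×[25,28], reject
28. q=(25,9) nearest=14 d=2 new=(25,9) → add node 15 parent=14 cost=30
29. q=(39,18) nearest=9 d=12 new=(32,18) → add node 16 parent=9 cost=45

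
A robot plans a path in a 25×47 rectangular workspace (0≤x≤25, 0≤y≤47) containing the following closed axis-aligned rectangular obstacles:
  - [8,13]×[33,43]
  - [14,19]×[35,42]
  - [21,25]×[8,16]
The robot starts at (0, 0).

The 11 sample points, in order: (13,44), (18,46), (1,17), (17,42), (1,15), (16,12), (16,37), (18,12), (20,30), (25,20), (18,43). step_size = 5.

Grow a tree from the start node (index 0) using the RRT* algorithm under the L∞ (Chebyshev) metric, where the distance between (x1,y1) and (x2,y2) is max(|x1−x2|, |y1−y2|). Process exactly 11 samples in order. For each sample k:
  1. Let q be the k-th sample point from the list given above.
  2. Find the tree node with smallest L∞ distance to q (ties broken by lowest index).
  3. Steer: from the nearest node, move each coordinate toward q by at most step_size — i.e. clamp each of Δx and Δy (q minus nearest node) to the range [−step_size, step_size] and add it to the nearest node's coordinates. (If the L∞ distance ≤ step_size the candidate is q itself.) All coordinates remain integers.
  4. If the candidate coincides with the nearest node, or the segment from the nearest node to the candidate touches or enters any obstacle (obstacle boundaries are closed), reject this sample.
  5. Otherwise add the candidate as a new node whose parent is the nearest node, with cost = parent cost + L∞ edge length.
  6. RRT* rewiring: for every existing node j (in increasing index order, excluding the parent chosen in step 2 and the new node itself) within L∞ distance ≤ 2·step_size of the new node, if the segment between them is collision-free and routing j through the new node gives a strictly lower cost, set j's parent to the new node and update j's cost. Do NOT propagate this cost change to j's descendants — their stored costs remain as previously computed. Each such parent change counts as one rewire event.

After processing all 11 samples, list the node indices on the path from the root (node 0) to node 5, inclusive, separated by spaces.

Path: 0 1 2 3 5

1. q=(13,44) nearest=0 d=44 new=(5,5) → add node 1 parent=0 cost=5
2. q=(18,46) nearest=1 d=41 new=(10,10) → add node 2 parent=1 cost=10
3. q=(1,17) nearest=2 d=9 new=(5,15) → add node 3 parent=2 cost=15
4. q=(17,42) nearest=3 d=27 new=(10,20) → add node 4 parent=3 cost=20
5. q=(1,15) nearest=3 d=4 new=(1,15) → add node 5 parent=3 cost=19
6. q=(16,12) nearest=2 d=6 new=(15,12) → add node 6 parent=2 cost=15
7. q=(16,37) nearest=4 d=17 new=(15,25) → add node 7 parent=4 cost=25
8. q=(18,12) nearest=6 d=3 new=(18,12) → add node 8 parent=6 cost=18
9. q=(20,30) nearest=7 d=5 new=(20,30) → add node 9 parent=7 cost=30
10. q=(25,20) nearest=8 d=8 new=(23,17) → blocked by [21,25]×[8,16], reject
11. q=(18,43) nearest=9 d=13 new=(18,35) → blocked by [14,19]×[35,42], reject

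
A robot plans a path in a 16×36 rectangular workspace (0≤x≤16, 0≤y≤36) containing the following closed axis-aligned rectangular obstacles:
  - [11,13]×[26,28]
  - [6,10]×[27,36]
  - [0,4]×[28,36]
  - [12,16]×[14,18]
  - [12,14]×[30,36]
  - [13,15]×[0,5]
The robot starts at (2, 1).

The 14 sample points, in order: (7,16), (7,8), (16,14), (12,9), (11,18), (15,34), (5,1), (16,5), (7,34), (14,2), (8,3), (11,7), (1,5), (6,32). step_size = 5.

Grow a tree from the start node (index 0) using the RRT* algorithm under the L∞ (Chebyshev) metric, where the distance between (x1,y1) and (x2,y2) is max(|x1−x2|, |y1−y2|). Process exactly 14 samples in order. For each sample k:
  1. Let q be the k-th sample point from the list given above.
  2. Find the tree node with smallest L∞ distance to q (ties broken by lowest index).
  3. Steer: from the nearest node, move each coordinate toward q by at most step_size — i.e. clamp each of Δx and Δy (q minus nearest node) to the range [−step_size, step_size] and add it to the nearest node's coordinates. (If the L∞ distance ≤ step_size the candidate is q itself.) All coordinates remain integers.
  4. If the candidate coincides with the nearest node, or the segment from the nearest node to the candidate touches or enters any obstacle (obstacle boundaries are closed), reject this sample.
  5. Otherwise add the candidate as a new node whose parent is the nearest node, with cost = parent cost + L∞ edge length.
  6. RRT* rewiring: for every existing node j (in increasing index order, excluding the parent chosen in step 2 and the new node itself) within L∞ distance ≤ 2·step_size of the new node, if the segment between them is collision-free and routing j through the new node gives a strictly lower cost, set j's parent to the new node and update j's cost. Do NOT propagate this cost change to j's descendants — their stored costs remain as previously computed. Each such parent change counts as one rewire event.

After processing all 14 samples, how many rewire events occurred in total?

Rewire events: 1

1. q=(7,16) nearest=0 d=15 new=(7,6) → add node 1 parent=0 cost=5
2. q=(7,8) nearest=1 d=2 new=(7,8) → add node 2 parent=1 cost=7
3. q=(16,14) nearest=1 d=9 new=(12,11) → add node 3 parent=1 cost=10
4. q=(12,9) nearest=3 d=2 new=(12,9) → add node 4 parent=3 cost=12
5. q=(11,18) nearest=3 d=7 new=(11,16) → add node 5 parent=3 cost=15
6. q=(15,34) nearest=5 d=18 new=(15,21) → blocked by [12,16]×[14,18], reject
7. q=(5,1) nearest=0 d=3 new=(5,1) → add node 6 parent=0 cost=3; rewire 4→6 (11<12)
8. q=(16,5) nearest=4 d=4 new=(16,5) → add node 7 parent=4 cost=15
9. q=(7,34) nearest=5 d=18 new=(7,21) → add node 8 parent=5 cost=20
10. q=(14,2) nearest=7 d=3 new=(14,2) → blocked by [13,15]×[0,5], reject
11. q=(8,3) nearest=1 d=3 new=(8,3) → add node 9 parent=1 cost=8
12. q=(11,7) nearest=4 d=2 new=(11,7) → add node 10 parent=4 cost=13
13. q=(1,5) nearest=0 d=4 new=(1,5) → add node 11 parent=0 cost=4
14. q=(6,32) nearest=8 d=11 new=(6,26) → add node 12 parent=8 cost=25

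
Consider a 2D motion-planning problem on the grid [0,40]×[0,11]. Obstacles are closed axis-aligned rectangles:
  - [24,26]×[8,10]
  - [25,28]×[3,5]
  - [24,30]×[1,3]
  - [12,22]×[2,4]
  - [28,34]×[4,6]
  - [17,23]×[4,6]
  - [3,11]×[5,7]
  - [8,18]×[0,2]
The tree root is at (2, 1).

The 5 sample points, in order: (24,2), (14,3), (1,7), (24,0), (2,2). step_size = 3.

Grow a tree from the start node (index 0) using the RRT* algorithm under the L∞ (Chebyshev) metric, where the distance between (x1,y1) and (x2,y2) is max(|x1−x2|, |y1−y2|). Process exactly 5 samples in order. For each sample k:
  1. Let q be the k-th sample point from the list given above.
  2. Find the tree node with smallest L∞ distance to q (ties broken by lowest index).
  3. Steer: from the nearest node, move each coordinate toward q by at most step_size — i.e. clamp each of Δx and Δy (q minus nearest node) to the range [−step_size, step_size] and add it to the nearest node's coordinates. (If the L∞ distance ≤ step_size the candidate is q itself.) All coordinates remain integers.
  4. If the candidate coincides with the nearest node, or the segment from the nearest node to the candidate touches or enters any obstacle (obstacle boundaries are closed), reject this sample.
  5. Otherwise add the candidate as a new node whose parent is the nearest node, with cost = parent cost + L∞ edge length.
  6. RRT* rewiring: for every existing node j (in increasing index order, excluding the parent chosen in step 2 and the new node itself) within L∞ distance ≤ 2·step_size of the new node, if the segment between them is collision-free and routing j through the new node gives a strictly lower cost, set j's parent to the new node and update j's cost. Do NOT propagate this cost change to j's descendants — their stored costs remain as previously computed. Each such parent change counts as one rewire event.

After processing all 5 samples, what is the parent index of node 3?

Parent of node 3: 4

1. q=(24,2) nearest=0 d=22 new=(5,2) → add node 1 parent=0 cost=3
2. q=(14,3) nearest=1 d=9 new=(8,3) → add node 2 parent=1 cost=6
3. q=(1,7) nearest=1 d=5 new=(2,5) → add node 3 parent=1 cost=6
4. q=(24,0) nearest=2 d=16 new=(11,0) → blocked by [8,18]×[0,2], reject
5. q=(2,2) nearest=0 d=1 new=(2,2) → add node 4 parent=0 cost=1; rewire 3→4 (4<6)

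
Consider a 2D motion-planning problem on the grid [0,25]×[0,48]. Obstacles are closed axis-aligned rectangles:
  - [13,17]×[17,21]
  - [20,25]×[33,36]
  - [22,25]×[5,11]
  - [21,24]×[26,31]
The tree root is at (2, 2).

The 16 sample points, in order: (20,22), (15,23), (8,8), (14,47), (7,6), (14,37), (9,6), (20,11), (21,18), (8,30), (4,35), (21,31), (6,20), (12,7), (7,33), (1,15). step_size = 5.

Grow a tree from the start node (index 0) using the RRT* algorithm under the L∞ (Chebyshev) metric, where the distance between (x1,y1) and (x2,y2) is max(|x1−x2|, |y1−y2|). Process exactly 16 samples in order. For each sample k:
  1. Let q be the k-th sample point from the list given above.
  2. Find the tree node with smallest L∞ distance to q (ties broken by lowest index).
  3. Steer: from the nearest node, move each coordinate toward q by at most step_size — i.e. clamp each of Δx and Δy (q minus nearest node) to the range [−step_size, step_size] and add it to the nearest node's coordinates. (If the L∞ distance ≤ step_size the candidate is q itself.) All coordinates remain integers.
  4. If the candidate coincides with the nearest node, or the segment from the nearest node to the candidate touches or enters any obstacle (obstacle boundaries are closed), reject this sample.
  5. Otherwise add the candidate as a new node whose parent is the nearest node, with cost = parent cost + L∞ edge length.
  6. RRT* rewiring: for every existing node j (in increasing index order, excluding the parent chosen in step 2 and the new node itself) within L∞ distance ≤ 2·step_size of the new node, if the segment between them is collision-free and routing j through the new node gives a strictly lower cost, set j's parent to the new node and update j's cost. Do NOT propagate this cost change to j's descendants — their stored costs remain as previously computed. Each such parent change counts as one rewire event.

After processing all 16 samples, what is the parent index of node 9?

1. q=(20,22) nearest=0 d=20 new=(7,7) → add node 1 parent=0 cost=5
2. q=(15,23) nearest=1 d=16 new=(12,12) → add node 2 parent=1 cost=10
3. q=(8,8) nearest=1 d=1 new=(8,8) → add node 3 parent=1 cost=6
4. q=(14,47) nearest=2 d=35 new=(14,17) → blocked by [13,17]×[17,21], reject
5. q=(7,6) nearest=1 d=1 new=(7,6) → add node 4 parent=1 cost=6
6. q=(14,37) nearest=2 d=25 new=(14,17) → blocked by [13,17]×[17,21], reject
7. q=(9,6) nearest=1 d=2 new=(9,6) → add node 5 parent=1 cost=7
8. q=(20,11) nearest=2 d=8 new=(17,11) → add node 6 parent=2 cost=15
9. q=(21,18) nearest=6 d=7 new=(21,16) → add node 7 parent=6 cost=20
10. q=(8,30) nearest=7 d=14 new=(16,21) → blocked by [13,17]×[17,21], reject
11. q=(4,35) nearest=7 d=19 new=(16,21) → blocked by [13,17]×[17,21], reject
12. q=(21,31) nearest=7 d=15 new=(21,21) → add node 8 parent=7 cost=25
13. q=(6,20) nearest=2 d=8 new=(7,17) → add node 9 parent=2 cost=15
14. q=(12,7) nearest=5 d=3 new=(12,7) → add node 10 parent=5 cost=10; rewire 7→10 (19<20)
15. q=(7,33) nearest=8 d=14 new=(16,26) → add node 11 parent=8 cost=30
16. q=(1,15) nearest=9 d=6 new=(2,15) → add node 12 parent=9 cost=20

Parent of node 9: 2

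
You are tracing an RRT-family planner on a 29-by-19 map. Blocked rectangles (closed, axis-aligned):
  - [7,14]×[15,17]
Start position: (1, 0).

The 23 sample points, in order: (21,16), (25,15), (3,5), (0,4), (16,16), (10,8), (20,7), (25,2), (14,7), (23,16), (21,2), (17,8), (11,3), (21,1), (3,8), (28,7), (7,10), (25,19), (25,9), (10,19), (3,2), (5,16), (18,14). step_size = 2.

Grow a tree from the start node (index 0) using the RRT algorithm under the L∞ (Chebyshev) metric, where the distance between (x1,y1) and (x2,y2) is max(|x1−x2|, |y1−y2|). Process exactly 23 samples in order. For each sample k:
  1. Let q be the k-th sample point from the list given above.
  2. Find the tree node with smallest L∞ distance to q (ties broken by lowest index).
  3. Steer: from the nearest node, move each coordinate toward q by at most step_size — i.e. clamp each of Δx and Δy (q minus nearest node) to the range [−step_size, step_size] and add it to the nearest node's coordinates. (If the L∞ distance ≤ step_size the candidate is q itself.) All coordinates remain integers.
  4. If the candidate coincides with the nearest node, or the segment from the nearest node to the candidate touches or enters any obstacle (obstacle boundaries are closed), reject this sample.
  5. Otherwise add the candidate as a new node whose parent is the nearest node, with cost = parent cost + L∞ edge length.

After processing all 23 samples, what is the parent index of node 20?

1. q=(21,16) nearest=0 d=20 new=(3,2) → add node 1 parent=0 cost=2
2. q=(25,15) nearest=1 d=22 new=(5,4) → add node 2 parent=1 cost=4
3. q=(3,5) nearest=2 d=2 new=(3,5) → add node 3 parent=2 cost=6
4. q=(0,4) nearest=1 d=3 new=(1,4) → add node 4 parent=1 cost=4
5. q=(16,16) nearest=2 d=12 new=(7,6) → add node 5 parent=2 cost=6
6. q=(10,8) nearest=5 d=3 new=(9,8) → add node 6 parent=5 cost=8
7. q=(20,7) nearest=6 d=11 new=(11,7) → add node 7 parent=6 cost=10
8. q=(25,2) nearest=7 d=14 new=(13,5) → add node 8 parent=7 cost=12
9. q=(14,7) nearest=8 d=2 new=(14,7) → add node 9 parent=8 cost=14
10. q=(23,16) nearest=9 d=9 new=(16,9) → add node 10 parent=9 cost=16
11. q=(21,2) nearest=9 d=7 new=(16,5) → add node 11 parent=9 cost=16
12. q=(17,8) nearest=10 d=1 new=(17,8) → add node 12 parent=10 cost=17
13. q=(11,3) nearest=8 d=2 new=(11,3) → add node 13 parent=8 cost=14
14. q=(21,1) nearest=11 d=5 new=(18,3) → add node 14 parent=11 cost=18
15. q=(3,8) nearest=3 d=3 new=(3,7) → add node 15 parent=3 cost=8
16. q=(28,7) nearest=14 d=10 new=(20,5) → add node 16 parent=14 cost=20
17. q=(7,10) nearest=6 d=2 new=(7,10) → add node 17 parent=6 cost=10
18. q=(25,19) nearest=10 d=10 new=(18,11) → add node 18 parent=10 cost=18
19. q=(25,9) nearest=16 d=5 new=(22,7) → add node 19 parent=16 cost=22
20. q=(10,19) nearest=18 d=8 new=(16,13) → add node 20 parent=18 cost=20
21. q=(3,2) nearest=1 d=0 → coincident, reject
22. q=(5,16) nearest=17 d=6 new=(5,12) → add node 21 parent=17 cost=12
23. q=(18,14) nearest=20 d=2 new=(18,14) → add node 22 parent=20 cost=22

Parent of node 20: 18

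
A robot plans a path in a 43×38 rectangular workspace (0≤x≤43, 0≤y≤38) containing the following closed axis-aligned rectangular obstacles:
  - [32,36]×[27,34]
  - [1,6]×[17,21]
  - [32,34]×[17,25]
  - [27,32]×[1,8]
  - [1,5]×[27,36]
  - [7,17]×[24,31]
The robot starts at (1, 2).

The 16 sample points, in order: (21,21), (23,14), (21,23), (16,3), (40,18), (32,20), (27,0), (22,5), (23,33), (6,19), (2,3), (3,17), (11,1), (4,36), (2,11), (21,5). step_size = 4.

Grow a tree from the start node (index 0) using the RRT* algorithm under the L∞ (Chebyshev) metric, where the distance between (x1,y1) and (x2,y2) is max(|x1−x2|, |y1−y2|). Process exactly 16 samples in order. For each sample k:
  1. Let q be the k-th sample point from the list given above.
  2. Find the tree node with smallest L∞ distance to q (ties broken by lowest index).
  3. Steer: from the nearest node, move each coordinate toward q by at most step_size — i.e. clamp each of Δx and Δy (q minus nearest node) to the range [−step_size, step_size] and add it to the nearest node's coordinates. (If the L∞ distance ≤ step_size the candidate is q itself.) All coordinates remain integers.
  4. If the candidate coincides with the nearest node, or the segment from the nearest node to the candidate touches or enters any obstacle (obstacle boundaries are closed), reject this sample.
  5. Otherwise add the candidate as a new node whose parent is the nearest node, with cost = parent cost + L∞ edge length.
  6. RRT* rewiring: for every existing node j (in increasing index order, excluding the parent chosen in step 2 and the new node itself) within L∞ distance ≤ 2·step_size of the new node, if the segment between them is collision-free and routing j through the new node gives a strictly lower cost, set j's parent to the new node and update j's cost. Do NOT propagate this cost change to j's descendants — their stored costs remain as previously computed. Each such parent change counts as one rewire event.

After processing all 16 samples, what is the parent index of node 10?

Parent of node 10: 3

1. q=(21,21) nearest=0 d=20 new=(5,6) → add node 1 parent=0 cost=4
2. q=(23,14) nearest=1 d=18 new=(9,10) → add node 2 parent=1 cost=8
3. q=(21,23) nearest=2 d=13 new=(13,14) → add node 3 parent=2 cost=12
4. q=(16,3) nearest=2 d=7 new=(13,6) → add node 4 parent=2 cost=12
5. q=(40,18) nearest=3 d=27 new=(17,18) → add node 5 parent=3 cost=16
6. q=(32,20) nearest=5 d=15 new=(21,20) → add node 6 parent=5 cost=20
7. q=(27,0) nearest=3 d=14 new=(17,10) → add node 7 parent=3 cost=16
8. q=(22,5) nearest=7 d=5 new=(21,6) → add node 8 parent=7 cost=20
9. q=(23,33) nearest=6 d=13 new=(23,24) → add node 9 parent=6 cost=24
10. q=(6,19) nearest=3 d=7 new=(9,18) → add node 10 parent=3 cost=16
11. q=(2,3) nearest=0 d=1 new=(2,3) → add node 11 parent=0 cost=1
12. q=(3,17) nearest=10 d=6 new=(5,17) → blocked by [1,6]×[17,21], reject
13. q=(11,1) nearest=4 d=5 new=(11,2) → add node 12 parent=4 cost=16
14. q=(4,36) nearest=6 d=17 new=(17,24) → blocked by [7,17]×[24,31], reject
15. q=(2,11) nearest=1 d=5 new=(2,10) → add node 13 parent=1 cost=8
16. q=(21,5) nearest=8 d=1 new=(21,5) → add node 14 parent=8 cost=21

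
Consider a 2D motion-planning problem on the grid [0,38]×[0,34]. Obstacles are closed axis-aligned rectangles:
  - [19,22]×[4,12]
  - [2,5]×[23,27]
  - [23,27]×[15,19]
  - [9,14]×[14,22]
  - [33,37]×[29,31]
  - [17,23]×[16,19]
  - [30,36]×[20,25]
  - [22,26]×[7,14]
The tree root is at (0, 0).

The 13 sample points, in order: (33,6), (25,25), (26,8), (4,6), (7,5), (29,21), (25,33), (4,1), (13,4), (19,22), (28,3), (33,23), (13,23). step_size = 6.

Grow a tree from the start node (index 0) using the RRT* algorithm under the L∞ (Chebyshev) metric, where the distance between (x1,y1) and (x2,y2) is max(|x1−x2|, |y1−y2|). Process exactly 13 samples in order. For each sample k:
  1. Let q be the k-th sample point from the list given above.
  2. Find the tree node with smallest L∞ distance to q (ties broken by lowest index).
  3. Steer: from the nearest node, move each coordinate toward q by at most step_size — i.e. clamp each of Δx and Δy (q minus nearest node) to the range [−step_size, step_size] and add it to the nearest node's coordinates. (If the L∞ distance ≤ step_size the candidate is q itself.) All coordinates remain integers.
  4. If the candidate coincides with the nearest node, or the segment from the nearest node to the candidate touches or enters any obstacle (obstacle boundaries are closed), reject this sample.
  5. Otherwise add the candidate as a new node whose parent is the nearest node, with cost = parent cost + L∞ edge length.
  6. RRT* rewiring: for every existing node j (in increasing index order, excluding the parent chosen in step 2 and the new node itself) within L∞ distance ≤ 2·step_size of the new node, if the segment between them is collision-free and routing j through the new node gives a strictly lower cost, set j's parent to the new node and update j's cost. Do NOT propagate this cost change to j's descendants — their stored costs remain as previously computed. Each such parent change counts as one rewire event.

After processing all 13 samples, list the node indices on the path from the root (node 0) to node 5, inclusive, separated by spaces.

1. q=(33,6) nearest=0 d=33 new=(6,6) → add node 1 parent=0 cost=6
2. q=(25,25) nearest=1 d=19 new=(12,12) → add node 2 parent=1 cost=12
3. q=(26,8) nearest=2 d=14 new=(18,8) → add node 3 parent=2 cost=18
4. q=(4,6) nearest=1 d=2 new=(4,6) → add node 4 parent=1 cost=8
5. q=(7,5) nearest=1 d=1 new=(7,5) → add node 5 parent=1 cost=7
6. q=(29,21) nearest=3 d=13 new=(24,14) → blocked by [19,22]×[4,12], reject
7. q=(25,33) nearest=2 d=21 new=(18,18) → blocked by [9,14]×[14,22], reject
8. q=(4,1) nearest=0 d=4 new=(4,1) → add node 6 parent=0 cost=4
9. q=(13,4) nearest=3 d=5 new=(13,4) → add node 7 parent=3 cost=23
10. q=(19,22) nearest=2 d=10 new=(18,18) → blocked by [9,14]×[14,22], reject
11. q=(28,3) nearest=3 d=10 new=(24,3) → blocked by [19,22]×[4,12], reject
12. q=(33,23) nearest=3 d=15 new=(24,14) → blocked by [19,22]×[4,12], reject
13. q=(13,23) nearest=2 d=11 new=(13,18) → blocked by [9,14]×[14,22], reject

Path: 0 1 5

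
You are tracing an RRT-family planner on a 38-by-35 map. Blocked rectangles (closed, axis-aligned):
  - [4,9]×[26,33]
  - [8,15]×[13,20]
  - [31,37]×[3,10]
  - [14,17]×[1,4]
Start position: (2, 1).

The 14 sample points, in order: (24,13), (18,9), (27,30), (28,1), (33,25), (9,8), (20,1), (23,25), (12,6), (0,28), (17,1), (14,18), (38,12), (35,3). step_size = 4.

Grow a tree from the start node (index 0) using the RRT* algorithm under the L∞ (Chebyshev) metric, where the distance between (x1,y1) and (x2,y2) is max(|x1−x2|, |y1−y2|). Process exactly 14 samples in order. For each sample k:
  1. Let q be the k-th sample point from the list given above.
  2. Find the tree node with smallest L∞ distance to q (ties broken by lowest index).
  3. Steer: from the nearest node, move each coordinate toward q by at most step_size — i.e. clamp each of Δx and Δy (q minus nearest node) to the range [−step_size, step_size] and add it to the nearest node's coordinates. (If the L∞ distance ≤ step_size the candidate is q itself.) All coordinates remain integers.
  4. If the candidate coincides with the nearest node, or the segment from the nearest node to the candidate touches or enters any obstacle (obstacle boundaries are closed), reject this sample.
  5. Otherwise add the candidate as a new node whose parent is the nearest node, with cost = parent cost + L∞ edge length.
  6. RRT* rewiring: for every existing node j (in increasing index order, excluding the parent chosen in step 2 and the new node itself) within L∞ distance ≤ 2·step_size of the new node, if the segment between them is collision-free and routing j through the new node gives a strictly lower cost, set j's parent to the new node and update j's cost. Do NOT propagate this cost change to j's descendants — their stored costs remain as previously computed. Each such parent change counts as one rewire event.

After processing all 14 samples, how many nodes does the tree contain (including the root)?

Node count: 10

1. q=(24,13) nearest=0 d=22 new=(6,5) → add node 1 parent=0 cost=4
2. q=(18,9) nearest=1 d=12 new=(10,9) → add node 2 parent=1 cost=8
3. q=(27,30) nearest=2 d=21 new=(14,13) → blocked by [8,15]×[13,20], reject
4. q=(28,1) nearest=2 d=18 new=(14,5) → add node 3 parent=2 cost=12
5. q=(33,25) nearest=3 d=20 new=(18,9) → add node 4 parent=3 cost=16
6. q=(9,8) nearest=2 d=1 new=(9,8) → add node 5 parent=2 cost=9
7. q=(20,1) nearest=3 d=6 new=(18,1) → blocked by [14,17]×[1,4], reject
8. q=(23,25) nearest=2 d=16 new=(14,13) → blocked by [8,15]×[13,20], reject
9. q=(12,6) nearest=3 d=2 new=(12,6) → add node 6 parent=3 cost=14
10. q=(0,28) nearest=2 d=19 new=(6,13) → add node 7 parent=2 cost=12
11. q=(17,1) nearest=3 d=4 new=(17,1) → blocked by [14,17]×[1,4], reject
12. q=(14,18) nearest=7 d=8 new=(10,17) → blocked by [8,15]×[13,20], reject
13. q=(38,12) nearest=4 d=20 new=(22,12) → add node 8 parent=4 cost=20
14. q=(35,3) nearest=8 d=13 new=(26,8) → add node 9 parent=8 cost=24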